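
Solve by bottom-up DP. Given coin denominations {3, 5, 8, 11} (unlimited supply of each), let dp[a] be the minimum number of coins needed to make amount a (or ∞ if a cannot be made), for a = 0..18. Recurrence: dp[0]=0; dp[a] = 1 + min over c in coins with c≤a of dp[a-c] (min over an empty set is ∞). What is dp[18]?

3

 a  0  1  2  3  4  5  6  7  8  9 10 11 12 13 14 15 16 17 18
dp  0  -  -  1  -  1  2  -  1  3  2  1  4  2  2  3  2  3  3
(- denotes ∞ / unreachable)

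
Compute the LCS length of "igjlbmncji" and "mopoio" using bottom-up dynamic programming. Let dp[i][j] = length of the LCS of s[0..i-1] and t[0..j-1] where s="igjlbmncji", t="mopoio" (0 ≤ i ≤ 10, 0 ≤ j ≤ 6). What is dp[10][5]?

   ''  m  o  p  o  i  o
''  0  0  0  0  0  0  0
 i  0  0  0  0  0  1  1
 g  0  0  0  0  0  1  1
 j  0  0  0  0  0  1  1
 l  0  0  0  0  0  1  1
 b  0  0  0  0  0  1  1
 m  0  1  1  1  1  1  1
 n  0  1  1  1  1  1  1
 c  0  1  1  1  1  1  1
 j  0  1  1  1  1  1  1
 i  0  1  1  1  1  2  2

2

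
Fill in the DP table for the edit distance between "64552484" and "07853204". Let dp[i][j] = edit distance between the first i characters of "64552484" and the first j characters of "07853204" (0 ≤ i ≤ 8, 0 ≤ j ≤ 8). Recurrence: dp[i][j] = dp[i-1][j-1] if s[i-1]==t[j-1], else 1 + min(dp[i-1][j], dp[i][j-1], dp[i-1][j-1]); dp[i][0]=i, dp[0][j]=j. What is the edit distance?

6

   ''  0  7  8  5  3  2  0  4
''  0  1  2  3  4  5  6  7  8
 6  1  1  2  3  4  5  6  7  8
 4  2  2  2  3  4  5  6  7  7
 5  3  3  3  3  3  4  5  6  7
 5  4  4  4  4  3  4  5  6  7
 2  5  5  5  5  4  4  4  5  6
 4  6  6  6  6  5  5  5  5  5
 8  7  7  7  6  6  6  6  6  6
 4  8  8  8  7  7  7  7  7  6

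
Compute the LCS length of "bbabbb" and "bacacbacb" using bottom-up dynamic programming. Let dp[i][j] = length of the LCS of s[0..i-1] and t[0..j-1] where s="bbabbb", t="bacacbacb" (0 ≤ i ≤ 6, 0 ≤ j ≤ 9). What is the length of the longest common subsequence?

4

   ''  b  a  c  a  c  b  a  c  b
''  0  0  0  0  0  0  0  0  0  0
 b  0  1  1  1  1  1  1  1  1  1
 b  0  1  1  1  1  1  2  2  2  2
 a  0  1  2  2  2  2  2  3  3  3
 b  0  1  2  2  2  2  3  3  3  4
 b  0  1  2  2  2  2  3  3  3  4
 b  0  1  2  2  2  2  3  3  3  4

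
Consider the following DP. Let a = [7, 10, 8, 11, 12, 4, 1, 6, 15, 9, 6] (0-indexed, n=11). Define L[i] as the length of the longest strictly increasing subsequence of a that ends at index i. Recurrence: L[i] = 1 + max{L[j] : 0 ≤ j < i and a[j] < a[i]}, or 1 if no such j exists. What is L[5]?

   i    0    1    2    3    4    5    6    7    8    9   10
a[i]    7   10    8   11   12    4    1    6   15    9    6
L[i]    1    2    2    3    4    1    1    2    5    3    2

1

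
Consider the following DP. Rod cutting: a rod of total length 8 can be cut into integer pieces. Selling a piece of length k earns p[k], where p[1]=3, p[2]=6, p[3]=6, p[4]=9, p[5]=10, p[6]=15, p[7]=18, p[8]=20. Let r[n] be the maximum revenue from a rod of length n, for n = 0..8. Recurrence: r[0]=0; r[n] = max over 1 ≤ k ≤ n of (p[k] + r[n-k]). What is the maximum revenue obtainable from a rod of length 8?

   n    0    1    2    3    4    5    6    7    8
r[n]    0    3    6    9   12   15   18   21   24

24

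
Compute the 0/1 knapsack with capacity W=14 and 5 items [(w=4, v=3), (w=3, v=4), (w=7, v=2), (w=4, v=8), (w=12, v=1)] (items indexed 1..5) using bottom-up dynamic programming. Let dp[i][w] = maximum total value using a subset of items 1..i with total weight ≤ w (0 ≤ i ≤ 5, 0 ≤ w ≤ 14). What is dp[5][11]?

15

i\w   0   1   2   3   4   5   6   7   8   9  10  11  12  13  14
  0   0   0   0   0   0   0   0   0   0   0   0   0   0   0   0
  1   0   0   0   0   3   3   3   3   3   3   3   3   3   3   3
  2   0   0   0   4   4   4   4   7   7   7   7   7   7   7   7
  3   0   0   0   4   4   4   4   7   7   7   7   7   7   7   9
  4   0   0   0   4   8   8   8  12  12  12  12  15  15  15  15
  5   0   0   0   4   8   8   8  12  12  12  12  15  15  15  15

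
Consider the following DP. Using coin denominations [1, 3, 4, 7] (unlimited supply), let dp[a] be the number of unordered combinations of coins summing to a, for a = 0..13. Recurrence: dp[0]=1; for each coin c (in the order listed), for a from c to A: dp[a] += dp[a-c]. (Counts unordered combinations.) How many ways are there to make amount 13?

after  coin     0     1     2     3     4     5     6     7     8     9    10    11    12    13
          1     1     1     1     1     1     1     1     1     1     1     1     1     1     1
          3     1     1     1     2     2     2     3     3     3     4     4     4     5     5
          4     1     1     1     2     3     3     4     5     6     7     8     9    11    12
          7     1     1     1     2     3     3     4     6     7     8    10    12    14    16

16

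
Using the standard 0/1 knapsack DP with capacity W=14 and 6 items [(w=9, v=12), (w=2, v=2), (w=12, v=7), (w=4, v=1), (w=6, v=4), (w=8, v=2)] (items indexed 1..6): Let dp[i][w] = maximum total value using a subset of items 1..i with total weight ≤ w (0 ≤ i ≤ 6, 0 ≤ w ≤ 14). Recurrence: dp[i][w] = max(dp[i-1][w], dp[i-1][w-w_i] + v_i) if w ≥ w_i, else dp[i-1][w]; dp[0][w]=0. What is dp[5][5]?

2

i\w   0   1   2   3   4   5   6   7   8   9  10  11  12  13  14
  0   0   0   0   0   0   0   0   0   0   0   0   0   0   0   0
  1   0   0   0   0   0   0   0   0   0  12  12  12  12  12  12
  2   0   0   2   2   2   2   2   2   2  12  12  14  14  14  14
  3   0   0   2   2   2   2   2   2   2  12  12  14  14  14  14
  4   0   0   2   2   2   2   3   3   3  12  12  14  14  14  14
  5   0   0   2   2   2   2   4   4   6  12  12  14  14  14  14
  6   0   0   2   2   2   2   4   4   6  12  12  14  14  14  14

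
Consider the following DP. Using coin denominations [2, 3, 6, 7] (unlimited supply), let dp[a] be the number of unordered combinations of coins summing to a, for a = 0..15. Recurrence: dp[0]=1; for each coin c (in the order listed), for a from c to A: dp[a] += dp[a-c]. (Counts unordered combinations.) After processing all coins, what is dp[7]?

after  coin     0     1     2     3     4     5     6     7     8     9    10    11    12    13    14    15
          2     1     0     1     0     1     0     1     0     1     0     1     0     1     0     1     0
          3     1     0     1     1     1     1     2     1     2     2     2     2     3     2     3     3
          6     1     0     1     1     1     1     3     1     3     3     3     3     6     3     6     6
          7     1     0     1     1     1     1     3     2     3     4     4     4     7     6     8     9

2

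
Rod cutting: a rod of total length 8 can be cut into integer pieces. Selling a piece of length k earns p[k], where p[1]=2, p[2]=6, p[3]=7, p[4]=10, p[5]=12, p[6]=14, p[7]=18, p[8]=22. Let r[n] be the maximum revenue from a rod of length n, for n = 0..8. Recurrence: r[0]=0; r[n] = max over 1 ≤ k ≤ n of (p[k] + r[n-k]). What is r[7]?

   n    0    1    2    3    4    5    6    7    8
r[n]    0    2    6    8   12   14   18   20   24

20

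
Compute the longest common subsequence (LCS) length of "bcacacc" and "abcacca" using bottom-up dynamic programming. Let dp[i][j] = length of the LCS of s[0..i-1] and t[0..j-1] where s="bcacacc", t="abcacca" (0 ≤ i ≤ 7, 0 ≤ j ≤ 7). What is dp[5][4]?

   ''  a  b  c  a  c  c  a
''  0  0  0  0  0  0  0  0
 b  0  0  1  1  1  1  1  1
 c  0  0  1  2  2  2  2  2
 a  0  1  1  2  3  3  3  3
 c  0  1  1  2  3  4  4  4
 a  0  1  1  2  3  4  4  5
 c  0  1  1  2  3  4  5  5
 c  0  1  1  2  3  4  5  5

3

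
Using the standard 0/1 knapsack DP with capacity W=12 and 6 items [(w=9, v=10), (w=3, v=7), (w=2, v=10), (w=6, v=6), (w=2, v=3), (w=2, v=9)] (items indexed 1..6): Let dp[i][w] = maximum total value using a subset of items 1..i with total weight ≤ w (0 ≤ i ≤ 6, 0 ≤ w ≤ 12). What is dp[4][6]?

i\w   0   1   2   3   4   5   6   7   8   9  10  11  12
  0   0   0   0   0   0   0   0   0   0   0   0   0   0
  1   0   0   0   0   0   0   0   0   0  10  10  10  10
  2   0   0   0   7   7   7   7   7   7  10  10  10  17
  3   0   0  10  10  10  17  17  17  17  17  17  20  20
  4   0   0  10  10  10  17  17  17  17  17  17  23  23
  5   0   0  10  10  13  17  17  20  20  20  20  23  23
  6   0   0  10  10  19  19  22  26  26  29  29  29  29

17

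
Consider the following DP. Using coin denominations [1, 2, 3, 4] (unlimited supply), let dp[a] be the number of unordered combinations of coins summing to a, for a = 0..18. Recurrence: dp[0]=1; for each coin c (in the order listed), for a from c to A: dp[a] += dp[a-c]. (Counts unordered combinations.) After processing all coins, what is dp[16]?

64

after  coin     0     1     2     3     4     5     6     7     8     9    10    11    12    13    14    15    16    17    18
          1     1     1     1     1     1     1     1     1     1     1     1     1     1     1     1     1     1     1     1
          2     1     1     2     2     3     3     4     4     5     5     6     6     7     7     8     8     9     9    10
          3     1     1     2     3     4     5     7     8    10    12    14    16    19    21    24    27    30    33    37
          4     1     1     2     3     5     6     9    11    15    18    23    27    34    39    47    54    64    72    84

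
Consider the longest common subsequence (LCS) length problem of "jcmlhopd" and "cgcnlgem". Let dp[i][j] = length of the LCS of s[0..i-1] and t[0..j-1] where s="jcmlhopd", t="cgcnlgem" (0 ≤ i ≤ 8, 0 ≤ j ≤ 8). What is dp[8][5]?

2

   ''  c  g  c  n  l  g  e  m
''  0  0  0  0  0  0  0  0  0
 j  0  0  0  0  0  0  0  0  0
 c  0  1  1  1  1  1  1  1  1
 m  0  1  1  1  1  1  1  1  2
 l  0  1  1  1  1  2  2  2  2
 h  0  1  1  1  1  2  2  2  2
 o  0  1  1  1  1  2  2  2  2
 p  0  1  1  1  1  2  2  2  2
 d  0  1  1  1  1  2  2  2  2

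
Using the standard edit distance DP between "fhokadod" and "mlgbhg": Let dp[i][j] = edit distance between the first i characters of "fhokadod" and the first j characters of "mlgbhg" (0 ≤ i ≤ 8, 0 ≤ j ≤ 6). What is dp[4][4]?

   ''  m  l  g  b  h  g
''  0  1  2  3  4  5  6
 f  1  1  2  3  4  5  6
 h  2  2  2  3  4  4  5
 o  3  3  3  3  4  5  5
 k  4  4  4  4  4  5  6
 a  5  5  5  5  5  5  6
 d  6  6  6  6  6  6  6
 o  7  7  7  7  7  7  7
 d  8  8  8  8  8  8  8

4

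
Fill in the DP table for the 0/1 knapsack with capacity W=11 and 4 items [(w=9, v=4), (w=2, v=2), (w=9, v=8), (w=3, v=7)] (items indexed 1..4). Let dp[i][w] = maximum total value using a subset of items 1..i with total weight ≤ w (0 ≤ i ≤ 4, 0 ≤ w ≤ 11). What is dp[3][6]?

i\w   0   1   2   3   4   5   6   7   8   9  10  11
  0   0   0   0   0   0   0   0   0   0   0   0   0
  1   0   0   0   0   0   0   0   0   0   4   4   4
  2   0   0   2   2   2   2   2   2   2   4   4   6
  3   0   0   2   2   2   2   2   2   2   8   8  10
  4   0   0   2   7   7   9   9   9   9   9   9  10

2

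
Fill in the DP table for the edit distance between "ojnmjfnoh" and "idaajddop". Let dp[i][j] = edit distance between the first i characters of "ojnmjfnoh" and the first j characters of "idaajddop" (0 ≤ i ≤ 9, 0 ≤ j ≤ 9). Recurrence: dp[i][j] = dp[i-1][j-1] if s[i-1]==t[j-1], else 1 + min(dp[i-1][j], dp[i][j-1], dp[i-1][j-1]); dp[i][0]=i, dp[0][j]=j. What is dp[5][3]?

   ''  i  d  a  a  j  d  d  o  p
''  0  1  2  3  4  5  6  7  8  9
 o  1  1  2  3  4  5  6  7  7  8
 j  2  2  2  3  4  4  5  6  7  8
 n  3  3  3  3  4  5  5  6  7  8
 m  4  4  4  4  4  5  6  6  7  8
 j  5  5  5  5  5  4  5  6  7  8
 f  6  6  6  6  6  5  5  6  7  8
 n  7  7  7  7  7  6  6  6  7  8
 o  8  8  8  8  8  7  7  7  6  7
 h  9  9  9  9  9  8  8  8  7  7

5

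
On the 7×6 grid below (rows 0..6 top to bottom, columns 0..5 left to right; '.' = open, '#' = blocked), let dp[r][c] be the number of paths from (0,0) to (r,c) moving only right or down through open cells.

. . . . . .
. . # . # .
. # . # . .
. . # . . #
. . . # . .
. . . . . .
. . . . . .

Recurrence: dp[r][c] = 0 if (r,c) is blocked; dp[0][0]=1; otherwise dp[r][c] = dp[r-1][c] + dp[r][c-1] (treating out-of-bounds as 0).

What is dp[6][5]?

r\c   0   1   2   3   4   5
  0   1   1   1   1   1   1
  1   1   2   0   1   0   1
  2   1   0   0   0   0   1
  3   1   1   0   0   0   0
  4   1   2   2   0   0   0
  5   1   3   5   5   5   5
  6   1   4   9  14  19  24

24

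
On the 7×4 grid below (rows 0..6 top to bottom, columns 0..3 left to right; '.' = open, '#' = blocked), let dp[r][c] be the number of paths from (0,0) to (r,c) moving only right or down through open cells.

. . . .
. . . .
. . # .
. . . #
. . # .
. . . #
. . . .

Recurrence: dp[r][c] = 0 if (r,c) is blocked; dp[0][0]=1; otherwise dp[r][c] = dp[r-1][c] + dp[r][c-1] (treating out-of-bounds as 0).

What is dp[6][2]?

r\c   0   1   2   3
  0   1   1   1   1
  1   1   2   3   4
  2   1   3   0   4
  3   1   4   4   0
  4   1   5   0   0
  5   1   6   6   0
  6   1   7  13  13

13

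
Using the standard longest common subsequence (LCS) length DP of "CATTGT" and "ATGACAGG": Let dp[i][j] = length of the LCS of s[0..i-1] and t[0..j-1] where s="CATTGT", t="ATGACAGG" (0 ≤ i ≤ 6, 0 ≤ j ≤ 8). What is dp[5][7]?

   ''  A  T  G  A  C  A  G  G
''  0  0  0  0  0  0  0  0  0
 C  0  0  0  0  0  1  1  1  1
 A  0  1  1  1  1  1  2  2  2
 T  0  1  2  2  2  2  2  2  2
 T  0  1  2  2  2  2  2  2  2
 G  0  1  2  3  3  3  3  3  3
 T  0  1  2  3  3  3  3  3  3

3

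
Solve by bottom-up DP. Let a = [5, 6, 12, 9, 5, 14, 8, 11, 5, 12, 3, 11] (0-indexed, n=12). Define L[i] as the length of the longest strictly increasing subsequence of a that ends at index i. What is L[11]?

   i    0    1    2    3    4    5    6    7    8    9   10   11
a[i]    5    6   12    9    5   14    8   11    5   12    3   11
L[i]    1    2    3    3    1    4    3    4    1    5    1    4

4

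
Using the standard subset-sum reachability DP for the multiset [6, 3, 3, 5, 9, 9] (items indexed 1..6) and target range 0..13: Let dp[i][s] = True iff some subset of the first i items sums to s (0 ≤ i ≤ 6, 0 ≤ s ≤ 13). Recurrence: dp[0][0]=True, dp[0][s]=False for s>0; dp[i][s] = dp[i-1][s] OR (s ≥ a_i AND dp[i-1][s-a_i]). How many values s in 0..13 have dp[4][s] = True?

i\s   0   1   2   3   4   5   6   7   8   9  10  11  12  13
  0   T   F   F   F   F   F   F   F   F   F   F   F   F   F
  1   T   F   F   F   F   F   T   F   F   F   F   F   F   F
  2   T   F   F   T   F   F   T   F   F   T   F   F   F   F
  3   T   F   F   T   F   F   T   F   F   T   F   F   T   F
  4   T   F   F   T   F   T   T   F   T   T   F   T   T   F
  5   T   F   F   T   F   T   T   F   T   T   F   T   T   F
  6   T   F   F   T   F   T   T   F   T   T   F   T   T   F

8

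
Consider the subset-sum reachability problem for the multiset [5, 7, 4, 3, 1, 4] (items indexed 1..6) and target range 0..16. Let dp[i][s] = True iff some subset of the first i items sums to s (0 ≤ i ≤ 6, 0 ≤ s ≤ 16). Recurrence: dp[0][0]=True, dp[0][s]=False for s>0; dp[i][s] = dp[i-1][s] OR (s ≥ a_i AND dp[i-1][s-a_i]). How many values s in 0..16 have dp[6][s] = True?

i\s   0   1   2   3   4   5   6   7   8   9  10  11  12  13  14  15  16
  0   T   F   F   F   F   F   F   F   F   F   F   F   F   F   F   F   F
  1   T   F   F   F   F   T   F   F   F   F   F   F   F   F   F   F   F
  2   T   F   F   F   F   T   F   T   F   F   F   F   T   F   F   F   F
  3   T   F   F   F   T   T   F   T   F   T   F   T   T   F   F   F   T
  4   T   F   F   T   T   T   F   T   T   T   T   T   T   F   T   T   T
  5   T   T   F   T   T   T   T   T   T   T   T   T   T   T   T   T   T
  6   T   T   F   T   T   T   T   T   T   T   T   T   T   T   T   T   T

16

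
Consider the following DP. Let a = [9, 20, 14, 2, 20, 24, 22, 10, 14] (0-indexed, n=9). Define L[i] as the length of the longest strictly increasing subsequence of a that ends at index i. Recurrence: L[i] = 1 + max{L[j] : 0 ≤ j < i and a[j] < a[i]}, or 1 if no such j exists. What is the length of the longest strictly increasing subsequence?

   i    0    1    2    3    4    5    6    7    8
a[i]    9   20   14    2   20   24   22   10   14
L[i]    1    2    2    1    3    4    4    2    3

4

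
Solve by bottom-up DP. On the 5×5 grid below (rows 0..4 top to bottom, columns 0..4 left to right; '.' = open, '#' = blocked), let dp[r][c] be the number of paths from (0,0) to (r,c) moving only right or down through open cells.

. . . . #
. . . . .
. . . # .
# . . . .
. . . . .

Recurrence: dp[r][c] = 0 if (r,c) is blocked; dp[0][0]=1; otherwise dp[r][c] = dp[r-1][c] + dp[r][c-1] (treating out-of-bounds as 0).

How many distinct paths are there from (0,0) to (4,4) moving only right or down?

34

r\c   0   1   2   3   4
  0   1   1   1   1   0
  1   1   2   3   4   4
  2   1   3   6   0   4
  3   0   3   9   9  13
  4   0   3  12  21  34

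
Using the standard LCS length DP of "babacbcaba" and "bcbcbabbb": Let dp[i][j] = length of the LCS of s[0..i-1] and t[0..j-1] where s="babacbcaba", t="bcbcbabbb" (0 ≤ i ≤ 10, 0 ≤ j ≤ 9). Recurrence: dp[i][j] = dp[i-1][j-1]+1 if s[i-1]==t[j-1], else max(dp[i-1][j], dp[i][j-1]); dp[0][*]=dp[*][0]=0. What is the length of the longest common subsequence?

   ''  b  c  b  c  b  a  b  b  b
''  0  0  0  0  0  0  0  0  0  0
 b  0  1  1  1  1  1  1  1  1  1
 a  0  1  1  1  1  1  2  2  2  2
 b  0  1  1  2  2  2  2  3  3  3
 a  0  1  1  2  2  2  3  3  3  3
 c  0  1  2  2  3  3  3  3  3  3
 b  0  1  2  3  3  4  4  4  4  4
 c  0  1  2  3  4  4  4  4  4  4
 a  0  1  2  3  4  4  5  5  5  5
 b  0  1  2  3  4  5  5  6  6  6
 a  0  1  2  3  4  5  6  6  6  6

6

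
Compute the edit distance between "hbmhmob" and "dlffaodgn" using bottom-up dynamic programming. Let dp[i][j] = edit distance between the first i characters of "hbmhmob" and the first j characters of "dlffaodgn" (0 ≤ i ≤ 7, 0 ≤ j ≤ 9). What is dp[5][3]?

5

   ''  d  l  f  f  a  o  d  g  n
''  0  1  2  3  4  5  6  7  8  9
 h  1  1  2  3  4  5  6  7  8  9
 b  2  2  2  3  4  5  6  7  8  9
 m  3  3  3  3  4  5  6  7  8  9
 h  4  4  4  4  4  5  6  7  8  9
 m  5  5  5  5  5  5  6  7  8  9
 o  6  6  6  6  6  6  5  6  7  8
 b  7  7  7  7  7  7  6  6  7  8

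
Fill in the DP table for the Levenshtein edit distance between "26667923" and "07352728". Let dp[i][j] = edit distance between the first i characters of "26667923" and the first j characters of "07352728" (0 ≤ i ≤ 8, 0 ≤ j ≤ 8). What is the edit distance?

7

   ''  0  7  3  5  2  7  2  8
''  0  1  2  3  4  5  6  7  8
 2  1  1  2  3  4  4  5  6  7
 6  2  2  2  3  4  5  5  6  7
 6  3  3  3  3  4  5  6  6  7
 6  4  4  4  4  4  5  6  7  7
 7  5  5  4  5  5  5  5  6  7
 9  6  6  5  5  6  6  6  6  7
 2  7  7  6  6  6  6  7  6  7
 3  8  8  7  6  7  7  7  7  7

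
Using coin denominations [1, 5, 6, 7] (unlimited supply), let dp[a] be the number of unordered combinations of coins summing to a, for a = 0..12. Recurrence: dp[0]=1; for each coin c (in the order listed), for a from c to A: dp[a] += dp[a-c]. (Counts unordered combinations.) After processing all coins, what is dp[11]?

after  coin     0     1     2     3     4     5     6     7     8     9    10    11    12
          1     1     1     1     1     1     1     1     1     1     1     1     1     1
          5     1     1     1     1     1     2     2     2     2     2     3     3     3
          6     1     1     1     1     1     2     3     3     3     3     4     5     6
          7     1     1     1     1     1     2     3     4     4     4     5     6     8

6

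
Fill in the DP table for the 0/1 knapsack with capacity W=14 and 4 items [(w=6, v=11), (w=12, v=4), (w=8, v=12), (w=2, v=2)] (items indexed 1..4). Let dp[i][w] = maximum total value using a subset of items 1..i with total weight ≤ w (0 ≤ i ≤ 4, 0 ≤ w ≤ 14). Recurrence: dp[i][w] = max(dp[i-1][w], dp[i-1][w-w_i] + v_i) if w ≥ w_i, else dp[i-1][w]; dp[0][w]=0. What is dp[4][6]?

11

i\w   0   1   2   3   4   5   6   7   8   9  10  11  12  13  14
  0   0   0   0   0   0   0   0   0   0   0   0   0   0   0   0
  1   0   0   0   0   0   0  11  11  11  11  11  11  11  11  11
  2   0   0   0   0   0   0  11  11  11  11  11  11  11  11  11
  3   0   0   0   0   0   0  11  11  12  12  12  12  12  12  23
  4   0   0   2   2   2   2  11  11  13  13  14  14  14  14  23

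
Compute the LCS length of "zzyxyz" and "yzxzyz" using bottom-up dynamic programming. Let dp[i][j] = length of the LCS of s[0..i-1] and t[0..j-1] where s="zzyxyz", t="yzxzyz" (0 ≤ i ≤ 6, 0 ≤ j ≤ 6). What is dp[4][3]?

   ''  y  z  x  z  y  z
''  0  0  0  0  0  0  0
 z  0  0  1  1  1  1  1
 z  0  0  1  1  2  2  2
 y  0  1  1  1  2  3  3
 x  0  1  1  2  2  3  3
 y  0  1  1  2  2  3  3
 z  0  1  2  2  3  3  4

2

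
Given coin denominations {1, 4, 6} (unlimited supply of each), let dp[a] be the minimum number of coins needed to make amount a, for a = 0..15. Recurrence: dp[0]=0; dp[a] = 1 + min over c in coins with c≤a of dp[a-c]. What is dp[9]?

3

 a  0  1  2  3  4  5  6  7  8  9 10 11 12 13 14 15
dp  0  1  2  3  1  2  1  2  2  3  2  3  2  3  3  4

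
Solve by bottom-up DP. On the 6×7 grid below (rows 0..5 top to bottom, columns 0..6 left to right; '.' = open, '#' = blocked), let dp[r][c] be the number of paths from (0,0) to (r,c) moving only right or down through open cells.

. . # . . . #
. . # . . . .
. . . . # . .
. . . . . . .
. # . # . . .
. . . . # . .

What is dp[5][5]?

r\c   0   1   2   3   4   5   6
  0   1   1   0   0   0   0   0
  1   1   2   0   0   0   0   0
  2   1   3   3   3   0   0   0
  3   1   4   7  10  10  10  10
  4   1   0   7   0  10  20  30
  5   1   1   8   8   0  20  50

20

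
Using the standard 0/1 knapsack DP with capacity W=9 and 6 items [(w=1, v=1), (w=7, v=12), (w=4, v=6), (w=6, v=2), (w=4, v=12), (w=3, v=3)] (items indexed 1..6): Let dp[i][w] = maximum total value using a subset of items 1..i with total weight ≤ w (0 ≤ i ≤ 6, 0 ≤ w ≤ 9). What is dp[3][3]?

1

i\w   0   1   2   3   4   5   6   7   8   9
  0   0   0   0   0   0   0   0   0   0   0
  1   0   1   1   1   1   1   1   1   1   1
  2   0   1   1   1   1   1   1  12  13  13
  3   0   1   1   1   6   7   7  12  13  13
  4   0   1   1   1   6   7   7  12  13  13
  5   0   1   1   1  12  13  13  13  18  19
  6   0   1   1   3  12  13  13  15  18  19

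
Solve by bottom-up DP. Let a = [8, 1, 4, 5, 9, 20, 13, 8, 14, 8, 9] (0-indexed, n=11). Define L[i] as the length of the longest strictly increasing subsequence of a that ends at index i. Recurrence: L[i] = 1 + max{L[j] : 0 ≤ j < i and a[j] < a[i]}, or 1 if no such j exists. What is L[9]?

   i    0    1    2    3    4    5    6    7    8    9   10
a[i]    8    1    4    5    9   20   13    8   14    8    9
L[i]    1    1    2    3    4    5    5    4    6    4    5

4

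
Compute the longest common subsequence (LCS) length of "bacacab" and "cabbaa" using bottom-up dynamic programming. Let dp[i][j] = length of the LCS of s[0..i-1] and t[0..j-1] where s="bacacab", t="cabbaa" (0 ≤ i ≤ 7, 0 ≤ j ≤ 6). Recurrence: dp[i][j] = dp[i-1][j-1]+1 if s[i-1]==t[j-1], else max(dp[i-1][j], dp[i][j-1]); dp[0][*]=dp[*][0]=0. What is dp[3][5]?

   ''  c  a  b  b  a  a
''  0  0  0  0  0  0  0
 b  0  0  0  1  1  1  1
 a  0  0  1  1  1  2  2
 c  0  1  1  1  1  2  2
 a  0  1  2  2  2  2  3
 c  0  1  2  2  2  2  3
 a  0  1  2  2  2  3  3
 b  0  1  2  3  3  3  3

2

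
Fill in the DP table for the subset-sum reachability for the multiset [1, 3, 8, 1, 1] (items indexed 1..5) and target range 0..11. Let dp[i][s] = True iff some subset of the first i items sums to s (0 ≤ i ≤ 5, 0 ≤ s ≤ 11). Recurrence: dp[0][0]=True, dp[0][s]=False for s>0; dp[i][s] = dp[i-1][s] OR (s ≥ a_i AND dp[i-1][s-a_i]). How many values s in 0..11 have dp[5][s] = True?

i\s   0   1   2   3   4   5   6   7   8   9  10  11
  0   T   F   F   F   F   F   F   F   F   F   F   F
  1   T   T   F   F   F   F   F   F   F   F   F   F
  2   T   T   F   T   T   F   F   F   F   F   F   F
  3   T   T   F   T   T   F   F   F   T   T   F   T
  4   T   T   T   T   T   T   F   F   T   T   T   T
  5   T   T   T   T   T   T   T   F   T   T   T   T

11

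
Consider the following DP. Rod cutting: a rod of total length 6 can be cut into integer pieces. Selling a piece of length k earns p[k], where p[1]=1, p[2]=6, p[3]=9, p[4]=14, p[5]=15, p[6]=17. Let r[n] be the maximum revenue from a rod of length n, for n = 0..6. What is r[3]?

   n    0    1    2    3    4    5    6
r[n]    0    1    6    9   14   15   20

9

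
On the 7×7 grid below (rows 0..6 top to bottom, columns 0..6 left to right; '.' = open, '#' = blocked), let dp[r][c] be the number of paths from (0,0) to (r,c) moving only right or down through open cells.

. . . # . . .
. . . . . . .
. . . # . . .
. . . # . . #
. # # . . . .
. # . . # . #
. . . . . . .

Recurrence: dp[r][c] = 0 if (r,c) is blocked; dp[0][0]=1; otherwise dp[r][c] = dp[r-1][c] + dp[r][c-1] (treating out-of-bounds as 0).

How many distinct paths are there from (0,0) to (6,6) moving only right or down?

r\c   0   1   2   3   4   5   6
  0   1   1   1   0   0   0   0
  1   1   2   3   3   3   3   3
  2   1   3   6   0   3   6   9
  3   1   4  10   0   3   9   0
  4   1   0   0   0   3  12  12
  5   1   0   0   0   0  12   0
  6   1   1   1   1   1  13  13

13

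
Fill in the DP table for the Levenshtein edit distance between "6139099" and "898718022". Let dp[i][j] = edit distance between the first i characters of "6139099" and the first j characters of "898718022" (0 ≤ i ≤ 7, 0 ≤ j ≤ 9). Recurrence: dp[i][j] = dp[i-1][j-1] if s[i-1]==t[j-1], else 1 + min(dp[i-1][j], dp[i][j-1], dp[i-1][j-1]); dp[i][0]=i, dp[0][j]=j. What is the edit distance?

8

   ''  8  9  8  7  1  8  0  2  2
''  0  1  2  3  4  5  6  7  8  9
 6  1  1  2  3  4  5  6  7  8  9
 1  2  2  2  3  4  4  5  6  7  8
 3  3  3  3  3  4  5  5  6  7  8
 9  4  4  3  4  4  5  6  6  7  8
 0  5  5  4  4  5  5  6  6  7  8
 9  6  6  5  5  5  6  6  7  7  8
 9  7  7  6  6  6  6  7  7  8  8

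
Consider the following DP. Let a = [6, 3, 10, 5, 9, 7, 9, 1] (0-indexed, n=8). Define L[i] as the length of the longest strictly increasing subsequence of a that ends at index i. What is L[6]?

4

   i    0    1    2    3    4    5    6    7
a[i]    6    3   10    5    9    7    9    1
L[i]    1    1    2    2    3    3    4    1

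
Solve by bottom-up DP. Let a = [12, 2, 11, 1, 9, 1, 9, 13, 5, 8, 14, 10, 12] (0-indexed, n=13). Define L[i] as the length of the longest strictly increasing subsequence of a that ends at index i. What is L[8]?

   i    0    1    2    3    4    5    6    7    8    9   10   11   12
a[i]   12    2   11    1    9    1    9   13    5    8   14   10   12
L[i]    1    1    2    1    2    1    2    3    2    3    4    4    5

2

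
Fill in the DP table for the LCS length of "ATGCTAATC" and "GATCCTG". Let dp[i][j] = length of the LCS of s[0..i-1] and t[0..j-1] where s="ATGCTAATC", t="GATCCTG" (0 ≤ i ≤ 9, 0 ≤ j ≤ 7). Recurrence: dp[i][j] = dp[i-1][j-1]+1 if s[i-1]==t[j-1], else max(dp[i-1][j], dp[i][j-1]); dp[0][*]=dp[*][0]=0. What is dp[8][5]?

3

   ''  G  A  T  C  C  T  G
''  0  0  0  0  0  0  0  0
 A  0  0  1  1  1  1  1  1
 T  0  0  1  2  2  2  2  2
 G  0  1  1  2  2  2  2  3
 C  0  1  1  2  3  3  3  3
 T  0  1  1  2  3  3  4  4
 A  0  1  2  2  3  3  4  4
 A  0  1  2  2  3  3  4  4
 T  0  1  2  3  3  3  4  4
 C  0  1  2  3  4  4  4  4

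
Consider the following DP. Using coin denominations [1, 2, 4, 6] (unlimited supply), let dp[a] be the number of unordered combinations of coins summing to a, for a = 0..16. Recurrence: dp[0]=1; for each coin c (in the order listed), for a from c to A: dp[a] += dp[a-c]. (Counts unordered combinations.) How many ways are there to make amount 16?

41

after  coin     0     1     2     3     4     5     6     7     8     9    10    11    12    13    14    15    16
          1     1     1     1     1     1     1     1     1     1     1     1     1     1     1     1     1     1
          2     1     1     2     2     3     3     4     4     5     5     6     6     7     7     8     8     9
          4     1     1     2     2     4     4     6     6     9     9    12    12    16    16    20    20    25
          6     1     1     2     2     4     4     7     7    11    11    16    16    23    23    31    31    41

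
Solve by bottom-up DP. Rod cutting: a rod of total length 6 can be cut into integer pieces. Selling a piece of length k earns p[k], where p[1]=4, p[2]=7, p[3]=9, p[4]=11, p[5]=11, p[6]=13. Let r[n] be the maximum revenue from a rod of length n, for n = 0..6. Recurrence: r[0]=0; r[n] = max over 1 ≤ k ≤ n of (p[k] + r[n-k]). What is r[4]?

   n    0    1    2    3    4    5    6
r[n]    0    4    8   12   16   20   24

16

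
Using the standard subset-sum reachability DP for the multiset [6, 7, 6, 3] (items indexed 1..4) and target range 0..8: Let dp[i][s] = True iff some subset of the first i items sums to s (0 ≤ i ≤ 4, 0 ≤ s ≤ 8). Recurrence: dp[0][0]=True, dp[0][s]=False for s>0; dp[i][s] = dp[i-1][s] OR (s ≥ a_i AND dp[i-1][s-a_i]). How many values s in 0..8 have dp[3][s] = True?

i\s   0   1   2   3   4   5   6   7   8
  0   T   F   F   F   F   F   F   F   F
  1   T   F   F   F   F   F   T   F   F
  2   T   F   F   F   F   F   T   T   F
  3   T   F   F   F   F   F   T   T   F
  4   T   F   F   T   F   F   T   T   F

3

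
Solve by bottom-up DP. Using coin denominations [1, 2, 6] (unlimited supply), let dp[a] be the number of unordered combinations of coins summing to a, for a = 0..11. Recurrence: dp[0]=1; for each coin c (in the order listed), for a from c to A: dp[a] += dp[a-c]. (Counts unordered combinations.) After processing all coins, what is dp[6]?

5

after  coin     0     1     2     3     4     5     6     7     8     9    10    11
          1     1     1     1     1     1     1     1     1     1     1     1     1
          2     1     1     2     2     3     3     4     4     5     5     6     6
          6     1     1     2     2     3     3     5     5     7     7     9     9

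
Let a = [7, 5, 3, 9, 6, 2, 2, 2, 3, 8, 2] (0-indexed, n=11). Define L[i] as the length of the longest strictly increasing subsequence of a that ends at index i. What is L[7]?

1

   i    0    1    2    3    4    5    6    7    8    9   10
a[i]    7    5    3    9    6    2    2    2    3    8    2
L[i]    1    1    1    2    2    1    1    1    2    3    1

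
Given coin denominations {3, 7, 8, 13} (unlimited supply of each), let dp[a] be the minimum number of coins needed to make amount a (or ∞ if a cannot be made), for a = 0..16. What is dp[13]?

 a  0  1  2  3  4  5  6  7  8  9 10 11 12 13 14 15 16
dp  0  -  -  1  -  -  2  1  1  3  2  2  4  1  2  2  2
(- denotes ∞ / unreachable)

1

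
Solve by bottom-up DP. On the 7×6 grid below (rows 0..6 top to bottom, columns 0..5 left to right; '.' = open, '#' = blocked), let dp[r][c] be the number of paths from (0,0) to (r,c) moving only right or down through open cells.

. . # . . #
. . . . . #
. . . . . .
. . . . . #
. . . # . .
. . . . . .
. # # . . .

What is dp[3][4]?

25

r\c   0   1   2   3   4   5
  0   1   1   0   0   0   0
  1   1   2   2   2   2   0
  2   1   3   5   7   9   9
  3   1   4   9  16  25   0
  4   1   5  14   0  25  25
  5   1   6  20  20  45  70
  6   1   0   0  20  65 135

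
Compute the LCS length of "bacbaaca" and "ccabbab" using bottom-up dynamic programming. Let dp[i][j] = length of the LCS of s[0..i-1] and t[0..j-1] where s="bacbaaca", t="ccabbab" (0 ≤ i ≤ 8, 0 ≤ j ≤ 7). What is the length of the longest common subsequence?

   ''  c  c  a  b  b  a  b
''  0  0  0  0  0  0  0  0
 b  0  0  0  0  1  1  1  1
 a  0  0  0  1  1  1  2  2
 c  0  1  1  1  1  1  2  2
 b  0  1  1  1  2  2  2  3
 a  0  1  1  2  2  2  3  3
 a  0  1  1  2  2  2  3  3
 c  0  1  2  2  2  2  3  3
 a  0  1  2  3  3  3  3  3

3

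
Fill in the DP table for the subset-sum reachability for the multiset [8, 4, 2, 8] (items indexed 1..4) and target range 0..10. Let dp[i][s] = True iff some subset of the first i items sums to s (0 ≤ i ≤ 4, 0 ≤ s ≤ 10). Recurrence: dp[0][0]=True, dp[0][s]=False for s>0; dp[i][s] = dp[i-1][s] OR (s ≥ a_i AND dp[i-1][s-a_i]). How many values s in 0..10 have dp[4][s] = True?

i\s   0   1   2   3   4   5   6   7   8   9  10
  0   T   F   F   F   F   F   F   F   F   F   F
  1   T   F   F   F   F   F   F   F   T   F   F
  2   T   F   F   F   T   F   F   F   T   F   F
  3   T   F   T   F   T   F   T   F   T   F   T
  4   T   F   T   F   T   F   T   F   T   F   T

6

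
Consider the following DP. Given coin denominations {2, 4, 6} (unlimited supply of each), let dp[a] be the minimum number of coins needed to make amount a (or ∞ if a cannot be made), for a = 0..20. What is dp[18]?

 a  0  1  2  3  4  5  6  7  8  9 10 11 12 13 14 15 16 17 18 19 20
dp  0  -  1  -  1  -  1  -  2  -  2  -  2  -  3  -  3  -  3  -  4
(- denotes ∞ / unreachable)

3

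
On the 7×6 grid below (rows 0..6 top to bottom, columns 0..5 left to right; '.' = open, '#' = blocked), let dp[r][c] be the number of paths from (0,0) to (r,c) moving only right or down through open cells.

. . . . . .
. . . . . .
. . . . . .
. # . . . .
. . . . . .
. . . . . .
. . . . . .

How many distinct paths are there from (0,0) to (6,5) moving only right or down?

322

r\c   0   1   2   3   4   5
  0   1   1   1   1   1   1
  1   1   2   3   4   5   6
  2   1   3   6  10  15  21
  3   1   0   6  16  31  52
  4   1   1   7  23  54 106
  5   1   2   9  32  86 192
  6   1   3  12  44 130 322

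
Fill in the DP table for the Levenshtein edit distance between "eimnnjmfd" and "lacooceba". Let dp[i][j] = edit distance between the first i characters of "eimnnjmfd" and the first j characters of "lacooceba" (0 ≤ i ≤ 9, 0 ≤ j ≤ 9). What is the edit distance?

   ''  l  a  c  o  o  c  e  b  a
''  0  1  2  3  4  5  6  7  8  9
 e  1  1  2  3  4  5  6  6  7  8
 i  2  2  2  3  4  5  6  7  7  8
 m  3  3  3  3  4  5  6  7  8  8
 n  4  4  4  4  4  5  6  7  8  9
 n  5  5  5  5  5  5  6  7  8  9
 j  6  6  6  6  6  6  6  7  8  9
 m  7  7  7  7  7  7  7  7  8  9
 f  8  8  8  8  8  8  8  8  8  9
 d  9  9  9  9  9  9  9  9  9  9

9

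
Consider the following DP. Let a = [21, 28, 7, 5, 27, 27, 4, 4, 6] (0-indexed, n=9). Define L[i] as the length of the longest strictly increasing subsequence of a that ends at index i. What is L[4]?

2

   i    0    1    2    3    4    5    6    7    8
a[i]   21   28    7    5   27   27    4    4    6
L[i]    1    2    1    1    2    2    1    1    2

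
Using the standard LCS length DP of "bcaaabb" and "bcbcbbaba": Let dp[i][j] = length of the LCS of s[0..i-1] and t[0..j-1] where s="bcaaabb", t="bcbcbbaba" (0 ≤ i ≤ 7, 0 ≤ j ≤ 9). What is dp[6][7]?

3

   ''  b  c  b  c  b  b  a  b  a
''  0  0  0  0  0  0  0  0  0  0
 b  0  1  1  1  1  1  1  1  1  1
 c  0  1  2  2  2  2  2  2  2  2
 a  0  1  2  2  2  2  2  3  3  3
 a  0  1  2  2  2  2  2  3  3  4
 a  0  1  2  2  2  2  2  3  3  4
 b  0  1  2  3  3  3  3  3  4  4
 b  0  1  2  3  3  4  4  4  4  4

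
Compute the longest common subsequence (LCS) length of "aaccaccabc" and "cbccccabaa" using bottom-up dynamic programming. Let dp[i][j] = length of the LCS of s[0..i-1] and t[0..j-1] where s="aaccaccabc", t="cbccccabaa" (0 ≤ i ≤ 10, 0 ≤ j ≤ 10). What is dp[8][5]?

4

   ''  c  b  c  c  c  c  a  b  a  a
''  0  0  0  0  0  0  0  0  0  0  0
 a  0  0  0  0  0  0  0  1  1  1  1
 a  0  0  0  0  0  0  0  1  1  2  2
 c  0  1  1  1  1  1  1  1  1  2  2
 c  0  1  1  2  2  2  2  2  2  2  2
 a  0  1  1  2  2  2  2  3  3  3  3
 c  0  1  1  2  3  3  3  3  3  3  3
 c  0  1  1  2  3  4  4  4  4  4  4
 a  0  1  1  2  3  4  4  5  5  5  5
 b  0  1  2  2  3  4  4  5  6  6  6
 c  0  1  2  3  3  4  5  5  6  6  6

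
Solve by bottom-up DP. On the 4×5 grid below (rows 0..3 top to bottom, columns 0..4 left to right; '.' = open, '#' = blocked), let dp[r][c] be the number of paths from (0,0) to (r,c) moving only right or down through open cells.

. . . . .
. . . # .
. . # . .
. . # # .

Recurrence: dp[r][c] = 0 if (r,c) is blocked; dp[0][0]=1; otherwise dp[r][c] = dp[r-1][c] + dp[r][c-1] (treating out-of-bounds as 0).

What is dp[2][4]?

1

r\c   0   1   2   3   4
  0   1   1   1   1   1
  1   1   2   3   0   1
  2   1   3   0   0   1
  3   1   4   0   0   1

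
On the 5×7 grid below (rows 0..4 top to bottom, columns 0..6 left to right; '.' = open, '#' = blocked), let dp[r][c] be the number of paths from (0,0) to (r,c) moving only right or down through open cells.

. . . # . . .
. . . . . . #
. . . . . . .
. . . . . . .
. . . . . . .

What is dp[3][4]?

r\c   0   1   2   3   4   5   6
  0   1   1   1   0   0   0   0
  1   1   2   3   3   3   3   0
  2   1   3   6   9  12  15  15
  3   1   4  10  19  31  46  61
  4   1   5  15  34  65 111 172

31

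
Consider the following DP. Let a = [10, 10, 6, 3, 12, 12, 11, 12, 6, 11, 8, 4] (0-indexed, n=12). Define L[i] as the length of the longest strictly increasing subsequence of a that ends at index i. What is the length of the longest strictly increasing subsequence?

   i    0    1    2    3    4    5    6    7    8    9   10   11
a[i]   10   10    6    3   12   12   11   12    6   11    8    4
L[i]    1    1    1    1    2    2    2    3    2    3    3    2

3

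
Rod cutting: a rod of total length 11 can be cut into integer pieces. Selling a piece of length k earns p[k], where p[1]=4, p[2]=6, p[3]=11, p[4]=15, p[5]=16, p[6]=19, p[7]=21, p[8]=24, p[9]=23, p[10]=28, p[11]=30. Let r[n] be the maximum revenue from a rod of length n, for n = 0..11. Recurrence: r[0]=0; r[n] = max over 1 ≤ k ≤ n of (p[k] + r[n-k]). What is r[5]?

20

   n    0    1    2    3    4    5    6    7    8    9   10   11
r[n]    0    4    8   12   16   20   24   28   32   36   40   44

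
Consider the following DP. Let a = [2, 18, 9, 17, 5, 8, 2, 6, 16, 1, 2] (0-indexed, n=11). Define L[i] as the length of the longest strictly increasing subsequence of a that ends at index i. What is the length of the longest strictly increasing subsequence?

   i    0    1    2    3    4    5    6    7    8    9   10
a[i]    2   18    9   17    5    8    2    6   16    1    2
L[i]    1    2    2    3    2    3    1    3    4    1    2

4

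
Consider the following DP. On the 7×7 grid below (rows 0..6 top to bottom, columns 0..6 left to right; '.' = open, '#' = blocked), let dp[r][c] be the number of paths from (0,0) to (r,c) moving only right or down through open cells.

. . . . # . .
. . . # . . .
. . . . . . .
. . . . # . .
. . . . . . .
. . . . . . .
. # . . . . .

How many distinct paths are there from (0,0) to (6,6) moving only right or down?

445

r\c   0   1   2   3   4   5   6
  0   1   1   1   1   0   0   0
  1   1   2   3   0   0   0   0
  2   1   3   6   6   6   6   6
  3   1   4  10  16   0   6  12
  4   1   5  15  31  31  37  49
  5   1   6  21  52  83 120 169
  6   1   0  21  73 156 276 445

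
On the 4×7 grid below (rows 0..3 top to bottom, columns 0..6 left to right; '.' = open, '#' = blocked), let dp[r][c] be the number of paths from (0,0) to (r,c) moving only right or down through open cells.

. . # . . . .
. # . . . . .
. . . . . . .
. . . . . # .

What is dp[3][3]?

r\c   0   1   2   3   4   5   6
  0   1   1   0   0   0   0   0
  1   1   0   0   0   0   0   0
  2   1   1   1   1   1   1   1
  3   1   2   3   4   5   0   1

4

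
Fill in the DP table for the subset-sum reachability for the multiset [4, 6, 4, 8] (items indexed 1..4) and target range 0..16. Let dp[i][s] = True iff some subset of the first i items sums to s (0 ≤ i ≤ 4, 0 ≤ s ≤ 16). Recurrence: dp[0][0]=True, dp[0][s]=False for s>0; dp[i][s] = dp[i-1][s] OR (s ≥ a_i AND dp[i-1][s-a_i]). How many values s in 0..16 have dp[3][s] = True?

i\s   0   1   2   3   4   5   6   7   8   9  10  11  12  13  14  15  16
  0   T   F   F   F   F   F   F   F   F   F   F   F   F   F   F   F   F
  1   T   F   F   F   T   F   F   F   F   F   F   F   F   F   F   F   F
  2   T   F   F   F   T   F   T   F   F   F   T   F   F   F   F   F   F
  3   T   F   F   F   T   F   T   F   T   F   T   F   F   F   T   F   F
  4   T   F   F   F   T   F   T   F   T   F   T   F   T   F   T   F   T

6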